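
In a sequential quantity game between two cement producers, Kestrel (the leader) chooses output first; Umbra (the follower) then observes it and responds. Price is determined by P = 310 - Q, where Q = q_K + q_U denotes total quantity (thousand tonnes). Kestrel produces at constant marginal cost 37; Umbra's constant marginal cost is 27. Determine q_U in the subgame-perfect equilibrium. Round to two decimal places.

75.75

Solve by backward induction. Given q_K, the follower Umbra maximises π_U = (310 - q_K - q_U)q_U - 27q_U.
∂π_U/∂q_U = 283 - q_K - 2q_U = 0 gives the reaction function q_U = (283 - q_K)/2.
The leader anticipates this reaction. Substituting into P = 310 - Q gives P = 337/2 - (1/2)q_K, so π_K = (337/2 - (1/2)q_K)q_K - 37q_K.
Maximising: ∂π_K/∂q_K = 263/2 - q_K = 0, giving q_K = 263/2.
Then q_U = (283 - 263/2)/2 = 303/4.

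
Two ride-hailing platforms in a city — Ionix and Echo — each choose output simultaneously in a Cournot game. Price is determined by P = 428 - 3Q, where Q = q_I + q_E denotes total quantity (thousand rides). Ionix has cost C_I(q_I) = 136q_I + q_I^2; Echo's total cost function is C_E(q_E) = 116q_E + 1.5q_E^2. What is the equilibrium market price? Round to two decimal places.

Ionix's profit: π_I = (428 - 3Q)q_I - (136q_I + q_I²). Setting ∂π_I/∂q_I = 0: 292 - 8q_I - 3(q_E) = 0.
Echo's profit: π_E = (428 - 3Q)q_E - (116q_E + (3/2)q_E²). Setting ∂π_E/∂q_E = 0: 312 - 9q_E - 3(q_I) = 0.
So q_I = (292 - 3q_E)/8 and q_E = (312 - 3q_I)/9.
Substituting one into the other gives q_I = 188/7 and q_E = 180/7.
Total output Q = 368/7, so price P = 428 - 3·(368/7) = 1892/7.

270.29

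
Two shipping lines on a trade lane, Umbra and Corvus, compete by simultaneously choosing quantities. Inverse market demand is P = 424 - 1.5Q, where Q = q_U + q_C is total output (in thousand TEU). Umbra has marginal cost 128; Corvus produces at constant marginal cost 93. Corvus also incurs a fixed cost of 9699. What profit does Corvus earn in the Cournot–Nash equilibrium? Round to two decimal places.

223.67

Umbra's profit: π_U = (424 - 1.5Q)q_U - (128q_U). Setting ∂π_U/∂q_U = 0: 296 - 3q_U - (3/2)(q_C) = 0.
Corvus's first-order condition: 331 - 3q_C - (3/2)(q_U) = 0.
So q_U = (296 - (3/2)q_C)/3 and q_C = (331 - (3/2)q_U)/3.
Substituting one into the other gives q_U = 58 and q_C = 244/3.
Price P = 424 - (3/2)·(418/3) = 215.
Corvus's profit: (215 - 93)·(244/3) - 9699 = 671/3.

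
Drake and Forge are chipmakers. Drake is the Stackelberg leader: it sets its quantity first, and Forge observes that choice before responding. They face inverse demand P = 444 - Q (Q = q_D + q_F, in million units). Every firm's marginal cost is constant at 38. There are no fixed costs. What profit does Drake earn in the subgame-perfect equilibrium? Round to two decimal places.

20604.50

The follower Forge best-responds to any q_D: π_F = (444 - Q)q_F - 38q_F.
Setting the follower's marginal profit to zero, 406 - q_D - 2q_F = 0, i.e. q_F = (406 - q_D)/2.
Drake substitutes q_F(q_D) into its own profit: π_D = q_D(444 - q_D - (406 - q_D)/2) - 38q_D = (241 - (1/2)q_D)q_D - 38q_D.
Maximising: ∂π_D/∂q_D = 203 - q_D = 0, giving q_D = 203.
Then q_F = (406 - 203)/2 = 203/2.
Price P = 444 - 609/2 = 279/2.
Drake's profit: (279/2 - 38)·203 = 20604.5000.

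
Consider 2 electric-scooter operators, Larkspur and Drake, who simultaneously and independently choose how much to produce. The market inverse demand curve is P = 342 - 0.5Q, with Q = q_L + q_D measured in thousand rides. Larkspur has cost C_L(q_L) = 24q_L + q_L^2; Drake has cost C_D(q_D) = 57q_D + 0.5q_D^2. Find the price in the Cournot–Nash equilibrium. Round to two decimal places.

238.57

Larkspur's profit: π_L = (342 - 0.5Q)q_L - (24q_L + q_L²). Setting ∂π_L/∂q_L = 0: 318 - 3q_L - (1/2)(q_D) = 0.
Drake's first-order condition: 285 - 2q_D - (1/2)(q_L) = 0.
Best responses: q_L = (318 - (1/2)q_D)/3, q_D = (285 - (1/2)q_L)/2.
Solving the pair: q_L = 1974/23, q_D = 121.0435.
Total output Q = 206.8696, so price P = 342 - (1/2)·206.8696 = 238.5652.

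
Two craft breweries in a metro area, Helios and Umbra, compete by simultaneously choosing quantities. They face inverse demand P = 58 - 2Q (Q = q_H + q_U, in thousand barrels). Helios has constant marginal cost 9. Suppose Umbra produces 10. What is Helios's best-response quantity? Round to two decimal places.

7.25

With the rival's output fixed at 10, Helios's profit is π_H = (58 - 2·10 - 2q_H)q_H - (9q_H) = (38 - 2q_H)q_H - (9q_H).
∂π_H/∂q_H = 29 - 4q_H = 0, so q_H = 29/4.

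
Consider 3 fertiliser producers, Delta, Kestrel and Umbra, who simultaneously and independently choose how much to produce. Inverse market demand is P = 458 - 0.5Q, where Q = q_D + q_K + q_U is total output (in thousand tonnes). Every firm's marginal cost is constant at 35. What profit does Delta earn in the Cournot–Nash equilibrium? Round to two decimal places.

Each firm earns π_i = (458 - 0.5Q)q_i - 35q_i.
Setting ∂π_i/∂q_i = 0 with rivals' quantities fixed: 423 - q_i - (1/2)·Σ_{j≠i} q_j = 0.
With identical firms every q_j equals q_i, so Σ_{j≠i} q_j = 2q_i and 423 = 2q_i, giving q_i = 423/2.
Price P = 458 - (1/2)·(1269/2) = 563/4.
Delta's profit: (563/4 - 35)·(423/2) = 22366.1250.

22366.13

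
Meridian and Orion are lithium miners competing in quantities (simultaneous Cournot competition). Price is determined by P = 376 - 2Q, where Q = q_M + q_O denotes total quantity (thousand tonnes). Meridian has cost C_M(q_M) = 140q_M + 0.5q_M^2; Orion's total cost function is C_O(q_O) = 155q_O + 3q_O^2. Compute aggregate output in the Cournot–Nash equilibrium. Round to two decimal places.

55.46

Meridian's profit: π_M = (376 - 2Q)q_M - (140q_M + (1/2)q_M²). Setting ∂π_M/∂q_M = 0: 236 - 5q_M - 2(q_O) = 0.
Orion's profit: π_O = (376 - 2Q)q_O - (155q_O + 3q_O²). Setting ∂π_O/∂q_O = 0: 221 - 10q_O - 2(q_M) = 0.
So q_M = (236 - 2q_O)/5 and q_O = (221 - 2q_M)/10.
Substituting one into the other gives q_M = 959/23 and q_O = 633/46.
Total output Q = 959/23 + 633/46 = 55.4565.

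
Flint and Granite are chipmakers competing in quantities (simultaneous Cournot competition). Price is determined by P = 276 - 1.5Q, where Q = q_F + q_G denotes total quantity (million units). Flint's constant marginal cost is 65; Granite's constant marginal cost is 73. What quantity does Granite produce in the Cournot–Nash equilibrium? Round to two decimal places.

43.33

Flint's profit: π_F = (276 - 1.5Q)q_F - (65q_F). Setting ∂π_F/∂q_F = 0: 211 - 3q_F - (3/2)(q_G) = 0.
Granite's profit: π_G = (276 - 1.5Q)q_G - (73q_G). Setting ∂π_G/∂q_G = 0: 203 - 3q_G - (3/2)(q_F) = 0.
Best responses: q_F = (211 - (3/2)q_G)/3, q_G = (203 - (3/2)q_F)/3.
Substituting one into the other gives q_F = 146/3 and q_G = 130/3.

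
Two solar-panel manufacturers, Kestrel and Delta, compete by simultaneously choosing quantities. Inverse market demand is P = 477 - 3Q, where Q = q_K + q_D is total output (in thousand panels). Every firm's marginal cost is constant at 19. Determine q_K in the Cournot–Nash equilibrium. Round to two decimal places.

A representative firm's profit is π_i = q_i(477 - 3Q) - 19q_i.
First-order condition (treating rivals' output as given): 458 - 6q_i - 3q_j = 0.
With identical firms every q_j equals q_i, so q_j = q_i and 458 = 9q_i, giving q_i = 458/9.

50.89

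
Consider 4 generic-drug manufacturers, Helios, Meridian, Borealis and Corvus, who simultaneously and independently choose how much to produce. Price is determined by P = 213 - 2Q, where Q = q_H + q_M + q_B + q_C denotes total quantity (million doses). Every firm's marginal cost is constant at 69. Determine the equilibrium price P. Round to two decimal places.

97.80

A representative firm's profit is π_i = q_i(213 - 2Q) - 69q_i.
First-order condition (treating rivals' output as given): 144 - 4q_i - 2·Σ_{j≠i} q_j = 0.
By symmetry each firm produces the same amount; substituting Σ_{j≠i} q_j = 3q_i yields q_i = 144/10 = 72/5.
Total output Q = 288/5, so price P = 213 - 2·(288/5) = 489/5.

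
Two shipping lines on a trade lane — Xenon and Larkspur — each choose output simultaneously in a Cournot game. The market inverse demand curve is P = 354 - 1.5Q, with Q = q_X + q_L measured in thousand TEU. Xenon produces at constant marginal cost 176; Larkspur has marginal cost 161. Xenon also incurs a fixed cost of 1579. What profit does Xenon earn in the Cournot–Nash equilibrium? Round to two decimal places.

389.07

Xenon's profit: π_X = (354 - 1.5Q)q_X - (176q_X). Setting ∂π_X/∂q_X = 0: 178 - 3q_X - (3/2)(q_L) = 0.
Larkspur's first-order condition: 193 - 3q_L - (3/2)(q_X) = 0.
So q_X = (178 - (3/2)q_L)/3 and q_L = (193 - (3/2)q_X)/3.
Substituting one into the other gives q_X = 326/9 and q_L = 416/9.
Price P = 354 - (3/2)·(742/9) = 691/3.
Xenon's profit: (691/3 - 176)·(326/9) - 1579 = 389.0741.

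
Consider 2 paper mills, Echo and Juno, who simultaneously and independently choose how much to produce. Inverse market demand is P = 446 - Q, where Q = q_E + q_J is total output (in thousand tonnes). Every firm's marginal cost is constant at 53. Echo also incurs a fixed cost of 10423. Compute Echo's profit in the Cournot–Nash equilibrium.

Each firm earns π_i = (446 - Q)q_i - 53q_i.
First-order condition (treating rivals' output as given): 393 - 2q_i - q_j = 0.
By symmetry each firm produces the same amount; substituting q_j = q_i yields q_i = 393/3 = 131.
Price P = 446 - 262 = 184.
Echo's profit: (184 - 53)·131 - 10423 = 6738.

6738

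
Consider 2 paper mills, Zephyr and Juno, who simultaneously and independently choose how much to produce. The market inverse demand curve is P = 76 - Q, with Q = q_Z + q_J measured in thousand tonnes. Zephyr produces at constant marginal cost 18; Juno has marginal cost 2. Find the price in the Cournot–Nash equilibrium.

32

Zephyr's profit: π_Z = (76 - Q)q_Z - (18q_Z). Setting ∂π_Z/∂q_Z = 0: 58 - 2q_Z - (q_J) = 0.
Juno's profit: π_J = (76 - Q)q_J - (2q_J). Setting ∂π_J/∂q_J = 0: 74 - 2q_J - (q_Z) = 0.
So q_Z = (58 - q_J)/2 and q_J = (74 - q_Z)/2.
Solving the pair: q_Z = 14, q_J = 30.
Total output Q = 44, so price P = 76 - 44 = 32.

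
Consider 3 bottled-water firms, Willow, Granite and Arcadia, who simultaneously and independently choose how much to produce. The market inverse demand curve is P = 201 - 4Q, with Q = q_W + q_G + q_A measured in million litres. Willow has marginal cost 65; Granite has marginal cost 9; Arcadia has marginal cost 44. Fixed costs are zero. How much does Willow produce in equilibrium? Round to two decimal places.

3.69

Willow's profit: π_W = (201 - 4Q)q_W - (65q_W). Setting ∂π_W/∂q_W = 0: 136 - 8q_W - 4(q_G + q_A) = 0.
Granite's first-order condition: 192 - 8q_G - 4(q_W + q_A) = 0.
Arcadia's profit: π_A = (201 - 4Q)q_A - (44q_A). Setting ∂π_A/∂q_A = 0: 157 - 8q_A - 4(q_W + q_G) = 0.
Adding the 3 conditions: 485 − 8Q − 8Q = 0, i.e. Q = 485/16.
Back-substituting: q_W = (136 − 485/4)/4 = 59/16, q_G = (192 − 485/4)/4 = 283/16, q_A = (157 − 485/4)/4 = 143/16.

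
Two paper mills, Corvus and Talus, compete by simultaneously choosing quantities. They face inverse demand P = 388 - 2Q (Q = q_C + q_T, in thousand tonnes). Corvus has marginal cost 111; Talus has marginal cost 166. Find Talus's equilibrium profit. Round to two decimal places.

1549.39

Corvus's profit: π_C = (388 - 2Q)q_C - (111q_C). Setting ∂π_C/∂q_C = 0: 277 - 4q_C - 2(q_T) = 0.
Talus's profit: π_T = (388 - 2Q)q_T - (166q_T). Setting ∂π_T/∂q_T = 0: 222 - 4q_T - 2(q_C) = 0.
Rearranging gives the reaction functions q_C = (277 - 2q_T)/4 and q_T = (222 - 2q_C)/4.
Substituting one into the other gives q_C = 166/3 and q_T = 167/6.
Price P = 388 - 2·(499/6) = 665/3.
Talus's profit: (665/3 - 166)·(167/6) = 1549.3889.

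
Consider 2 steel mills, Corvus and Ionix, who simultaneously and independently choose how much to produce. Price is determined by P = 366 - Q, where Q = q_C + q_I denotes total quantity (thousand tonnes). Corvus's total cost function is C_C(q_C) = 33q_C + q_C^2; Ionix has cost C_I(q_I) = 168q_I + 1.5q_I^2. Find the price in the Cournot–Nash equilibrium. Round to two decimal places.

Corvus's profit: π_C = (366 - Q)q_C - (33q_C + q_C²). Setting ∂π_C/∂q_C = 0: 333 - 4q_C - (q_I) = 0.
Ionix's first-order condition: 198 - 5q_I - (q_C) = 0.
Rearranging gives the reaction functions q_C = (333 - q_I)/4 and q_I = (198 - q_C)/5.
Substituting one into the other gives q_C = 1467/19 and q_I = 459/19.
Total output Q = 1926/19, so price P = 366 - 1926/19 = 264.6316.

264.63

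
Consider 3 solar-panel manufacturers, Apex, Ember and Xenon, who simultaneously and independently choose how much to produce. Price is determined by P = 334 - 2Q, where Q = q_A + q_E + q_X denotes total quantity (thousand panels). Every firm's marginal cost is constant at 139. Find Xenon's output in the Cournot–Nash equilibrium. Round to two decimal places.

A representative firm's profit is π_i = q_i(334 - 2Q) - 139q_i.
First-order condition (treating rivals' output as given): 195 - 4q_i - 2·Σ_{j≠i} q_j = 0.
By symmetry each firm produces the same amount; substituting Σ_{j≠i} q_j = 2q_i yields q_i = 195/8.

24.38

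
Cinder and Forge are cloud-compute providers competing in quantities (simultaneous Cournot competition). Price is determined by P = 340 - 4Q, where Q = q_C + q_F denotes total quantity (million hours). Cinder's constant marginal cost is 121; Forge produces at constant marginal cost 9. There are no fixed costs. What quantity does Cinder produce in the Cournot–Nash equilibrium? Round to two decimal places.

8.92

Cinder's profit: π_C = (340 - 4Q)q_C - (121q_C). Setting ∂π_C/∂q_C = 0: 219 - 8q_C - 4(q_F) = 0.
Forge's profit: π_F = (340 - 4Q)q_F - (9q_F). Setting ∂π_F/∂q_F = 0: 331 - 8q_F - 4(q_C) = 0.
Rearranging gives the reaction functions q_C = (219 - 4q_F)/8 and q_F = (331 - 4q_C)/8.
Solving the pair: q_C = 107/12, q_F = 443/12.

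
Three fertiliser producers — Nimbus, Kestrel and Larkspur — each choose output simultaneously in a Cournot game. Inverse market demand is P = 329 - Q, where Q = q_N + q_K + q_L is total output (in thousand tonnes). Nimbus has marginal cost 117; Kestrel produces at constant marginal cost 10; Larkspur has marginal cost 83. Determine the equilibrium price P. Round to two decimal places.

134.75

Nimbus's profit: π_N = (329 - Q)q_N - (117q_N). Setting ∂π_N/∂q_N = 0: 212 - 2q_N - (q_K + q_L) = 0.
Kestrel's first-order condition: 319 - 2q_K - (q_N + q_L) = 0.
Larkspur's profit: π_L = (329 - Q)q_L - (83q_L). Setting ∂π_L/∂q_L = 0: 246 - 2q_L - (q_N + q_K) = 0.
Summing all 3 equations gives 777 − 4Q = 0, hence Q = 777/4.
Back-substituting: q_N = (212 − 777/4) = 71/4, q_K = (319 − 777/4) = 499/4, q_L = (246 − 777/4) = 207/4.
Total output Q = 777/4, so price P = 329 - 777/4 = 539/4.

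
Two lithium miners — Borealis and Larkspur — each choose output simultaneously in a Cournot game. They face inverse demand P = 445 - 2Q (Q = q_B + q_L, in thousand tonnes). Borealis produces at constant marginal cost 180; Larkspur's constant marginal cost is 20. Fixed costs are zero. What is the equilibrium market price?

215

Borealis's profit: π_B = (445 - 2Q)q_B - (180q_B). Setting ∂π_B/∂q_B = 0: 265 - 4q_B - 2(q_L) = 0.
Larkspur's first-order condition: 425 - 4q_L - 2(q_B) = 0.
So q_B = (265 - 2q_L)/4 and q_L = (425 - 2q_B)/4.
Substituting one into the other gives q_B = 35/2 and q_L = 195/2.
Total output Q = 115, so price P = 445 - 2·115 = 215.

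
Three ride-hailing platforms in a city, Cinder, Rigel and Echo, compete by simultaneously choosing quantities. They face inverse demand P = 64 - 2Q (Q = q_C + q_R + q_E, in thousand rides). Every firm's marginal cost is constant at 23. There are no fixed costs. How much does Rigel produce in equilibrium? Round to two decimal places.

Each firm earns π_i = (64 - 2Q)q_i - 23q_i.
First-order condition (treating rivals' output as given): 41 - 4q_i - 2·Σ_{j≠i} q_j = 0.
By symmetry each firm produces the same amount; substituting Σ_{j≠i} q_j = 2q_i yields q_i = 41/8.

5.13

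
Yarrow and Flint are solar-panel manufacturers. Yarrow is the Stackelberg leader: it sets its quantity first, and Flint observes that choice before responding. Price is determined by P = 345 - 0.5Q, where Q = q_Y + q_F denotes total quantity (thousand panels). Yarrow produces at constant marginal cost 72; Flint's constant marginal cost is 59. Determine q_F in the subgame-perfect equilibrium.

156

The follower Flint best-responds to any q_Y: π_F = (345 - 0.5Q)q_F - 59q_F.
Setting the follower's marginal profit to zero, 286 - (1/2)q_Y - q_F = 0, i.e. q_F = (286 - (1/2)q_Y).
Yarrow substitutes q_F(q_Y) into its own profit: π_Y = q_Y(345 - (1/2)q_Y - (286 - (1/2)q_Y)/2) - 72q_Y = (202 - (1/4)q_Y)q_Y - 72q_Y.
The leader's first-order condition 130 - (1/2)q_Y = 0 yields q_Y = 260.
Then q_F = (286 - (1/2)·260) = 156.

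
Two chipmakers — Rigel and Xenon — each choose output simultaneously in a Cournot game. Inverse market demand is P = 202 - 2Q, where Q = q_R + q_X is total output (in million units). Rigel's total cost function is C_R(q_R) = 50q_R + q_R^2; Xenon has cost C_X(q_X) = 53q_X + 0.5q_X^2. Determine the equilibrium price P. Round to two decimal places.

Rigel's profit: π_R = (202 - 2Q)q_R - (50q_R + q_R²). Setting ∂π_R/∂q_R = 0: 152 - 6q_R - 2(q_X) = 0.
Xenon's profit: π_X = (202 - 2Q)q_X - (53q_X + (1/2)q_X²). Setting ∂π_X/∂q_X = 0: 149 - 5q_X - 2(q_R) = 0.
So q_R = (152 - 2q_X)/6 and q_X = (149 - 2q_R)/5.
Solving the pair: q_R = 231/13, q_X = 295/13.
Total output Q = 526/13, so price P = 202 - 2·(526/13) = 1574/13.

121.08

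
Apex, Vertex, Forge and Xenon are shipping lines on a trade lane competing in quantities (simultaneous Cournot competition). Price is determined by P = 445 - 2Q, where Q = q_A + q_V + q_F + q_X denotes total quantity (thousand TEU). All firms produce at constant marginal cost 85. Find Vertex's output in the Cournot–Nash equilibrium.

36

A representative firm's profit is π_i = q_i(445 - 2Q) - 85q_i.
First-order condition (treating rivals' output as given): 360 - 4q_i - 2·Σ_{j≠i} q_j = 0.
With identical firms every q_j equals q_i, so Σ_{j≠i} q_j = 3q_i and 360 = 10q_i, giving q_i = 36.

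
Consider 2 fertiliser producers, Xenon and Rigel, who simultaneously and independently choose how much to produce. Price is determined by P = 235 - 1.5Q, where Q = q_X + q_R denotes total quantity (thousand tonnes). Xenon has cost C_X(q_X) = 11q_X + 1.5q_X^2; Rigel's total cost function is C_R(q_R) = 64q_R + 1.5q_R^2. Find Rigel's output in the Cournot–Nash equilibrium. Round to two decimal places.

Xenon's profit: π_X = (235 - 1.5Q)q_X - (11q_X + (3/2)q_X²). Setting ∂π_X/∂q_X = 0: 224 - 6q_X - (3/2)(q_R) = 0.
Rigel's first-order condition: 171 - 6q_R - (3/2)(q_X) = 0.
So q_X = (224 - (3/2)q_R)/6 and q_R = (171 - (3/2)q_X)/6.
Substituting one into the other gives q_X = 290/9 and q_R = 184/9.

20.44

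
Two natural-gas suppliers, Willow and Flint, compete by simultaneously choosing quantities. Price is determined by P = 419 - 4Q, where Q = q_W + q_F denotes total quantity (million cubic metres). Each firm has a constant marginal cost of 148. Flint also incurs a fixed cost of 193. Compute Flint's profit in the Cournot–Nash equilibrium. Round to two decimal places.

1847.03

Each firm earns π_i = (419 - 4Q)q_i - 148q_i.
First-order condition (treating rivals' output as given): 271 - 8q_i - 4q_j = 0.
By symmetry each firm produces the same amount; substituting q_j = q_i yields q_i = 271/12.
Price P = 419 - 4·(271/6) = 715/3.
Flint's profit: (715/3 - 148)·(271/12) - 193 = 1847.0278.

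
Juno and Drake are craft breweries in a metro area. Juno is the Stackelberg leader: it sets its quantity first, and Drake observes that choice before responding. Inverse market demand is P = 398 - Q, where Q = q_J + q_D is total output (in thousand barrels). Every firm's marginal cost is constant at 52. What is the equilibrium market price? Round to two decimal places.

138.50

Solve by backward induction. Given q_J, the follower Drake maximises π_D = (398 - q_J - q_D)q_D - 52q_D.
∂π_D/∂q_D = 346 - q_J - 2q_D = 0 gives the reaction function q_D = (346 - q_J)/2.
Juno substitutes q_D(q_J) into its own profit: π_J = q_J(398 - q_J - (346 - q_J)/2) - 52q_J = (225 - (1/2)q_J)q_J - 52q_J.
The leader's first-order condition 173 - q_J = 0 yields q_J = 173.
Then q_D = (346 - 173)/2 = 173/2.
Total output Q = 519/2, so price P = 398 - 519/2 = 277/2.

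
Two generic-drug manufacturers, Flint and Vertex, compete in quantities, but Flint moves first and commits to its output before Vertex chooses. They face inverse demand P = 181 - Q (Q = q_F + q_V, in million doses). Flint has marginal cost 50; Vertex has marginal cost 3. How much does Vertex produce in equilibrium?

68

The follower Vertex best-responds to any q_F: π_V = (181 - Q)q_V - 3q_V.
Setting the follower's marginal profit to zero, 178 - q_F - 2q_V = 0, i.e. q_V = (178 - q_F)/2.
Flint substitutes q_V(q_F) into its own profit: π_F = q_F(181 - q_F - (178 - q_F)/2) - 50q_F = (92 - (1/2)q_F)q_F - 50q_F.
Maximising: ∂π_F/∂q_F = 42 - q_F = 0, giving q_F = 42.
Then q_V = (178 - 42)/2 = 68.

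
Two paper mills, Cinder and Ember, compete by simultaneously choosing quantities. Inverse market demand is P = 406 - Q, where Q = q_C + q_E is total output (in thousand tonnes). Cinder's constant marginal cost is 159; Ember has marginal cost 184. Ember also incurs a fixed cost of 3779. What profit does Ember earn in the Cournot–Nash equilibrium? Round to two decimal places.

Cinder's profit: π_C = (406 - Q)q_C - (159q_C). Setting ∂π_C/∂q_C = 0: 247 - 2q_C - (q_E) = 0.
Ember's profit: π_E = (406 - Q)q_E - (184q_E). Setting ∂π_E/∂q_E = 0: 222 - 2q_E - (q_C) = 0.
Best responses: q_C = (247 - q_E)/2, q_E = (222 - q_C)/2.
Substituting one into the other gives q_C = 272/3 and q_E = 197/3.
Price P = 406 - 469/3 = 749/3.
Ember's profit: (749/3 - 184)·(197/3) - 3779 = 533.1111.

533.11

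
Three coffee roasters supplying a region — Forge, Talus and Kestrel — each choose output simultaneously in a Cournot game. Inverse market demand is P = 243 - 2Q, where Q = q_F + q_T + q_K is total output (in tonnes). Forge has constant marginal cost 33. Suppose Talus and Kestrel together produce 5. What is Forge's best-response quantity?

With rivals' combined output fixed at 5, Forge's profit is π_F = (243 - 2·5 - 2q_F)q_F - (33q_F) = (233 - 2q_F)q_F - (33q_F).
∂π_F/∂q_F = 200 - 4q_F = 0, so q_F = 50.

50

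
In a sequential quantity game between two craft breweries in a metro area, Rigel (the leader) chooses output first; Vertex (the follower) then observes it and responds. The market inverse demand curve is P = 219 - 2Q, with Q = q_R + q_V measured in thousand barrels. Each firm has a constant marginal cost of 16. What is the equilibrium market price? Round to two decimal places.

The follower Vertex best-responds to any q_R: π_V = (219 - 2Q)q_V - 16q_V.
Setting the follower's marginal profit to zero, 203 - 2q_R - 4q_V = 0, i.e. q_V = (203 - 2q_R)/4.
The leader anticipates this reaction. Substituting into P = 219 - 2Q gives P = 235/2 - q_R, so π_R = (235/2 - q_R)q_R - 16q_R.
The leader's first-order condition 203/2 - 2q_R = 0 yields q_R = 203/4.
Then q_V = (203 - 2·(203/4))/4 = 203/8.
Total output Q = 609/8, so price P = 219 - 2·(609/8) = 267/4.

66.75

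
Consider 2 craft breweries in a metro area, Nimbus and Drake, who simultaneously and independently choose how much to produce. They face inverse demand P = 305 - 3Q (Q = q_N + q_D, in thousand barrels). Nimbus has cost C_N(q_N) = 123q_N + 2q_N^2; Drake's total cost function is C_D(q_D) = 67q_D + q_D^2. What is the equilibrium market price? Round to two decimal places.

Nimbus's profit: π_N = (305 - 3Q)q_N - (123q_N + 2q_N²). Setting ∂π_N/∂q_N = 0: 182 - 10q_N - 3(q_D) = 0.
Drake's profit: π_D = (305 - 3Q)q_D - (67q_D + q_D²). Setting ∂π_D/∂q_D = 0: 238 - 8q_D - 3(q_N) = 0.
Rearranging gives the reaction functions q_N = (182 - 3q_D)/10 and q_D = (238 - 3q_N)/8.
Substituting one into the other gives q_N = 742/71 and q_D = 1834/71.
Total output Q = 36.2817, so price P = 305 - 3·36.2817 = 196.1549.

196.15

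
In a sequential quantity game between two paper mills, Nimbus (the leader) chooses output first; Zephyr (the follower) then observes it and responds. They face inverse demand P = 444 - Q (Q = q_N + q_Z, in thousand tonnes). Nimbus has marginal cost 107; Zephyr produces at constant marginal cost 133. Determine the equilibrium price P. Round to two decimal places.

197.75

Solve by backward induction. Given q_N, the follower Zephyr maximises π_Z = (444 - q_N - q_Z)q_Z - 133q_Z.
Follower FOC: 311 - q_N - 2q_Z = 0, so q_Z(q_N) = (311 - q_N)/2.
The leader anticipates this reaction. Substituting into P = 444 - Q gives P = 577/2 - (1/2)q_N, so π_N = (577/2 - (1/2)q_N)q_N - 107q_N.
The leader's first-order condition 363/2 - q_N = 0 yields q_N = 363/2.
Then q_Z = (311 - 363/2)/2 = 259/4.
Total output Q = 985/4, so price P = 444 - 985/4 = 791/4.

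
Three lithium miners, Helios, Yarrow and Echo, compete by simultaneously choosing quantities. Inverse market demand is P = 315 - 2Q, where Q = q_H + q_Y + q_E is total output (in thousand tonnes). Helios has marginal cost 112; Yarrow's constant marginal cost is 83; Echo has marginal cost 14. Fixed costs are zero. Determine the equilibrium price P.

Helios's profit: π_H = (315 - 2Q)q_H - (112q_H). Setting ∂π_H/∂q_H = 0: 203 - 4q_H - 2(q_Y + q_E) = 0.
Yarrow's first-order condition: 232 - 4q_Y - 2(q_H + q_E) = 0.
Echo's profit: π_E = (315 - 2Q)q_E - (14q_E). Setting ∂π_E/∂q_E = 0: 301 - 4q_E - 2(q_H + q_Y) = 0.
Summing all 3 equations gives 736 − 8Q = 0, hence Q = 92.
Back-substituting: q_H = (203 − 184)/2 = 19/2, q_Y = (232 − 184)/2 = 24, q_E = (301 − 184)/2 = 117/2.
Total output Q = 92, so price P = 315 - 2·92 = 131.

131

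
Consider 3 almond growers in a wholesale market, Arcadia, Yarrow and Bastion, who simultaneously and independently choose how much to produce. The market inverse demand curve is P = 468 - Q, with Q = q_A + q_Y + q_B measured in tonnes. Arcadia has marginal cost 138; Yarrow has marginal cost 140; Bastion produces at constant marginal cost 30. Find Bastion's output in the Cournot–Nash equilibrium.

Arcadia's profit: π_A = (468 - Q)q_A - (138q_A). Setting ∂π_A/∂q_A = 0: 330 - 2q_A - (q_Y + q_B) = 0.
Yarrow's first-order condition: 328 - 2q_Y - (q_A + q_B) = 0.
Bastion's first-order condition: 438 - 2q_B - (q_A + q_Y) = 0.
Adding the 3 first-order conditions: 1096 − 4Q = 0, so Q = 274.
Back-substituting: q_A = (330 − 274) = 56, q_Y = (328 − 274) = 54, q_B = (438 − 274) = 164.

164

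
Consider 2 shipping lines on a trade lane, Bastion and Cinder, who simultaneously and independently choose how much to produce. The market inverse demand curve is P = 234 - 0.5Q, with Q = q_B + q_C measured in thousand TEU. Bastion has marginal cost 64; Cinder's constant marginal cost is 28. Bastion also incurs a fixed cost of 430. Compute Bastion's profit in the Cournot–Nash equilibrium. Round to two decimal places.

3560.22

Bastion's profit: π_B = (234 - 0.5Q)q_B - (64q_B). Setting ∂π_B/∂q_B = 0: 170 - q_B - (1/2)(q_C) = 0.
Cinder's profit: π_C = (234 - 0.5Q)q_C - (28q_C). Setting ∂π_C/∂q_C = 0: 206 - q_C - (1/2)(q_B) = 0.
Rearranging gives the reaction functions q_B = (170 - (1/2)q_C) and q_C = (206 - (1/2)q_B).
Substituting one into the other gives q_B = 268/3 and q_C = 484/3.
Price P = 234 - (1/2)·(752/3) = 326/3.
Bastion's profit: (326/3 - 64)·(268/3) - 430 = 3560.2222.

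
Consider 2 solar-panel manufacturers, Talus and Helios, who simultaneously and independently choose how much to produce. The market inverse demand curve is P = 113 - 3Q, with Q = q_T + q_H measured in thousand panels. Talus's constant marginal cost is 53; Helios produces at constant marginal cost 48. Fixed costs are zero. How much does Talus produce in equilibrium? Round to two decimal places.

6.11

Talus's profit: π_T = (113 - 3Q)q_T - (53q_T). Setting ∂π_T/∂q_T = 0: 60 - 6q_T - 3(q_H) = 0.
Helios's profit: π_H = (113 - 3Q)q_H - (48q_H). Setting ∂π_H/∂q_H = 0: 65 - 6q_H - 3(q_T) = 0.
Best responses: q_T = (60 - 3q_H)/6, q_H = (65 - 3q_T)/6.
Solving the pair: q_T = 55/9, q_H = 70/9.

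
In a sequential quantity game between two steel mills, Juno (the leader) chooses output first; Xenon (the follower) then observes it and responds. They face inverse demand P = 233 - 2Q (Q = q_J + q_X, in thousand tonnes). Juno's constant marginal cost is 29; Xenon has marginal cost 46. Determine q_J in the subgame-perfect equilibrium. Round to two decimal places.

Solve by backward induction. Given q_J, the follower Xenon maximises π_X = (233 - 2q_J - 2q_X)q_X - 46q_X.
Follower FOC: 187 - 2q_J - 4q_X = 0, so q_X(q_J) = (187 - 2q_J)/4.
Juno substitutes q_X(q_J) into its own profit: π_J = q_J(233 - 2q_J - (187 - 2q_J)/2) - 29q_J = (279/2 - q_J)q_J - 29q_J.
Leader FOC: 221/2 - 2q_J = 0, so q_J = 221/4.
Then q_X = (187 - 2·(221/4))/4 = 153/8.

55.25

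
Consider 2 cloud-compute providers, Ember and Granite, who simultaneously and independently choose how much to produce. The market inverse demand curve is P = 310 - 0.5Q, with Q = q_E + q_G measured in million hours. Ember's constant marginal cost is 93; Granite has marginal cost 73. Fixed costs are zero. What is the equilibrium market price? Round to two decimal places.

158.67

Ember's profit: π_E = (310 - 0.5Q)q_E - (93q_E). Setting ∂π_E/∂q_E = 0: 217 - q_E - (1/2)(q_G) = 0.
Granite's profit: π_G = (310 - 0.5Q)q_G - (73q_G). Setting ∂π_G/∂q_G = 0: 237 - q_G - (1/2)(q_E) = 0.
So q_E = (217 - (1/2)q_G) and q_G = (237 - (1/2)q_E).
Solving the pair: q_E = 394/3, q_G = 514/3.
Total output Q = 908/3, so price P = 310 - (1/2)·(908/3) = 476/3.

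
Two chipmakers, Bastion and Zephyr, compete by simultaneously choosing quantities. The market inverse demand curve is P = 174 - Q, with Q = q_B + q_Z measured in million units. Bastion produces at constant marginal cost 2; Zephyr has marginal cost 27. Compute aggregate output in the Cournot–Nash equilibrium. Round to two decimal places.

106.33

Bastion's profit: π_B = (174 - Q)q_B - (2q_B). Setting ∂π_B/∂q_B = 0: 172 - 2q_B - (q_Z) = 0.
Zephyr's first-order condition: 147 - 2q_Z - (q_B) = 0.
Best responses: q_B = (172 - q_Z)/2, q_Z = (147 - q_B)/2.
Substituting one into the other gives q_B = 197/3 and q_Z = 122/3.
Total output Q = 197/3 + 122/3 = 319/3.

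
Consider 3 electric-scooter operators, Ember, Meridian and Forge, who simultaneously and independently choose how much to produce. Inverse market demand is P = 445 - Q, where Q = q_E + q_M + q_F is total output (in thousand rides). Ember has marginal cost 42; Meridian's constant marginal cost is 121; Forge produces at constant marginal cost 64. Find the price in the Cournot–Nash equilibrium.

168

Ember's profit: π_E = (445 - Q)q_E - (42q_E). Setting ∂π_E/∂q_E = 0: 403 - 2q_E - (q_M + q_F) = 0.
Meridian's first-order condition: 324 - 2q_M - (q_E + q_F) = 0.
Forge's first-order condition: 381 - 2q_F - (q_E + q_M) = 0.
Adding the 3 conditions: 1108 − 2Q − 2Q = 0, i.e. Q = 277.
Back-substituting: q_E = (403 − 277) = 126, q_M = (324 − 277) = 47, q_F = (381 − 277) = 104.
Total output Q = 277, so price P = 445 - 277 = 168.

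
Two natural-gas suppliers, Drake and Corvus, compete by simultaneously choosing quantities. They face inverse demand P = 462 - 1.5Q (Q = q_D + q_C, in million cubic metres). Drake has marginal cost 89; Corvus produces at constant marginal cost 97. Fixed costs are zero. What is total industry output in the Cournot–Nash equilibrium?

164

Drake's profit: π_D = (462 - 1.5Q)q_D - (89q_D). Setting ∂π_D/∂q_D = 0: 373 - 3q_D - (3/2)(q_C) = 0.
Corvus's profit: π_C = (462 - 1.5Q)q_C - (97q_C). Setting ∂π_C/∂q_C = 0: 365 - 3q_C - (3/2)(q_D) = 0.
Best responses: q_D = (373 - (3/2)q_C)/3, q_C = (365 - (3/2)q_D)/3.
Solving the pair: q_D = 254/3, q_C = 238/3.
Total output Q = 254/3 + 238/3 = 164.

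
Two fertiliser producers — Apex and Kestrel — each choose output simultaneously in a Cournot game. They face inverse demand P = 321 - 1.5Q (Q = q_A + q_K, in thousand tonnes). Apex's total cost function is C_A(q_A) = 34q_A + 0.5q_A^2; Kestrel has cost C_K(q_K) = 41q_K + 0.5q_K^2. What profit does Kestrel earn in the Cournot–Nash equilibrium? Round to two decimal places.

Apex's profit: π_A = (321 - 1.5Q)q_A - (34q_A + (1/2)q_A²). Setting ∂π_A/∂q_A = 0: 287 - 4q_A - (3/2)(q_K) = 0.
Kestrel's profit: π_K = (321 - 1.5Q)q_K - (41q_K + (1/2)q_K²). Setting ∂π_K/∂q_K = 0: 280 - 4q_K - (3/2)(q_A) = 0.
Rearranging gives the reaction functions q_A = (287 - (3/2)q_K)/4 and q_K = (280 - (3/2)q_A)/4.
Solving the pair: q_A = 52.9455, q_K = 50.1455.
Price P = 321 - (3/2)·(1134/11) = 1830/11.
Kestrel's profit: (1830/11)·50.1455 - 41·50.1455 - (1/2)·50.1455² = 5029.1332.

5029.13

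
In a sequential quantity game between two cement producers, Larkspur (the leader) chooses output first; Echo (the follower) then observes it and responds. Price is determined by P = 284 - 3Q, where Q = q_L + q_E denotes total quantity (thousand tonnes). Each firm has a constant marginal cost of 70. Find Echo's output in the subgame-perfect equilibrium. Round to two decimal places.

The follower Echo best-responds to any q_L: π_E = (284 - 3Q)q_E - 70q_E.
Setting the follower's marginal profit to zero, 214 - 3q_L - 6q_E = 0, i.e. q_E = (214 - 3q_L)/6.
Larkspur substitutes q_E(q_L) into its own profit: π_L = q_L(284 - 3q_L - (214 - 3q_L)/2) - 70q_L = (177 - (3/2)q_L)q_L - 70q_L.
The leader's first-order condition 107 - 3q_L = 0 yields q_L = 107/3.
Then q_E = (214 - 3·(107/3))/6 = 107/6.

17.83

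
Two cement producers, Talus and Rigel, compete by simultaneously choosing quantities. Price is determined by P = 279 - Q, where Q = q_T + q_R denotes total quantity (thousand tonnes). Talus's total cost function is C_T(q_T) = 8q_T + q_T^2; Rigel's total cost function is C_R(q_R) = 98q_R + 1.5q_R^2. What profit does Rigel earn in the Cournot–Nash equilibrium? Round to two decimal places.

Talus's profit: π_T = (279 - Q)q_T - (8q_T + q_T²). Setting ∂π_T/∂q_T = 0: 271 - 4q_T - (q_R) = 0.
Rigel's profit: π_R = (279 - Q)q_R - (98q_R + (3/2)q_R²). Setting ∂π_R/∂q_R = 0: 181 - 5q_R - (q_T) = 0.
Rearranging gives the reaction functions q_T = (271 - q_R)/4 and q_R = (181 - q_T)/5.
Substituting one into the other gives q_T = 1174/19 and q_R = 453/19.
Price P = 279 - 1627/19 = 193.3684.
Rigel's profit: 193.3684·(453/19) - 98·(453/19) - (3/2)(453/19)² = 1421.1150.

1421.11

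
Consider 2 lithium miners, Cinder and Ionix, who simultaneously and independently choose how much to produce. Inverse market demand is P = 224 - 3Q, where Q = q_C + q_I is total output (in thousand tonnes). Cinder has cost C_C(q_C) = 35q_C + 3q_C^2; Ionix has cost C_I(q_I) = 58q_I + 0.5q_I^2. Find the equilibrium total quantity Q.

30

Cinder's profit: π_C = (224 - 3Q)q_C - (35q_C + 3q_C²). Setting ∂π_C/∂q_C = 0: 189 - 12q_C - 3(q_I) = 0.
Ionix's first-order condition: 166 - 7q_I - 3(q_C) = 0.
So q_C = (189 - 3q_I)/12 and q_I = (166 - 3q_C)/7.
Solving the pair: q_C = 11, q_I = 19.
Total output Q = 11 + 19 = 30.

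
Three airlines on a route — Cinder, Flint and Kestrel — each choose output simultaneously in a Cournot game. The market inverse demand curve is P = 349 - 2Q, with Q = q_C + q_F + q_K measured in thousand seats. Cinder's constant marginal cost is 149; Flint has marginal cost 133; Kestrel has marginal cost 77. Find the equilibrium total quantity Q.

Cinder's profit: π_C = (349 - 2Q)q_C - (149q_C). Setting ∂π_C/∂q_C = 0: 200 - 4q_C - 2(q_F + q_K) = 0.
Flint's profit: π_F = (349 - 2Q)q_F - (133q_F). Setting ∂π_F/∂q_F = 0: 216 - 4q_F - 2(q_C + q_K) = 0.
Kestrel's profit: π_K = (349 - 2Q)q_K - (77q_K). Setting ∂π_K/∂q_K = 0: 272 - 4q_K - 2(q_C + q_F) = 0.
Adding the 3 conditions: 688 − 4Q − 4Q = 0, i.e. Q = 86.
Back-substituting: q_C = (200 − 172)/2 = 14, q_F = (216 − 172)/2 = 22, q_K = (272 − 172)/2 = 50.
Total output Q = 14 + 22 + 50 = 86.

86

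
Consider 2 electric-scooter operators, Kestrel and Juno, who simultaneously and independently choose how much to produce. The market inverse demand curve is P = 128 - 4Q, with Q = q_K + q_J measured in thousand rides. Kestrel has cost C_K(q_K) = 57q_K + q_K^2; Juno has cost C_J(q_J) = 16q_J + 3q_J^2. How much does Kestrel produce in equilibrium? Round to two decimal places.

Kestrel's profit: π_K = (128 - 4Q)q_K - (57q_K + q_K²). Setting ∂π_K/∂q_K = 0: 71 - 10q_K - 4(q_J) = 0.
Juno's first-order condition: 112 - 14q_J - 4(q_K) = 0.
Best responses: q_K = (71 - 4q_J)/10, q_J = (112 - 4q_K)/14.
Solving the pair: q_K = 273/62, q_J = 209/31.

4.40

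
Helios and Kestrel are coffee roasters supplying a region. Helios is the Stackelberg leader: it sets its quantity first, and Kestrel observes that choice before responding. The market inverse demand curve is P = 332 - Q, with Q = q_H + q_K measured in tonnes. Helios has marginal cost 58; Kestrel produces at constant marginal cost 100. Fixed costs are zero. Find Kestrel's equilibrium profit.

1369

The follower Kestrel best-responds to any q_H: π_K = (332 - Q)q_K - 100q_K.
Setting the follower's marginal profit to zero, 232 - q_H - 2q_K = 0, i.e. q_K = (232 - q_H)/2.
Helios substitutes q_K(q_H) into its own profit: π_H = q_H(332 - q_H - (232 - q_H)/2) - 58q_H = (216 - (1/2)q_H)q_H - 58q_H.
The leader's first-order condition 158 - q_H = 0 yields q_H = 158.
Then q_K = (232 - 158)/2 = 37.
Price P = 332 - 195 = 137.
Kestrel's profit: (137 - 100)·37 = 1369.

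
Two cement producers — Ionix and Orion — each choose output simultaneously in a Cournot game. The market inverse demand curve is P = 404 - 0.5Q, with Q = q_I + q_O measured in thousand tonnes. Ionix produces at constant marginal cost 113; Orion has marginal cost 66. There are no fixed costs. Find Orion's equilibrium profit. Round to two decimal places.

32938.89

Ionix's profit: π_I = (404 - 0.5Q)q_I - (113q_I). Setting ∂π_I/∂q_I = 0: 291 - q_I - (1/2)(q_O) = 0.
Orion's profit: π_O = (404 - 0.5Q)q_O - (66q_O). Setting ∂π_O/∂q_O = 0: 338 - q_O - (1/2)(q_I) = 0.
Rearranging gives the reaction functions q_I = (291 - (1/2)q_O) and q_O = (338 - (1/2)q_I).
Solving the pair: q_I = 488/3, q_O = 770/3.
Price P = 404 - (1/2)·(1258/3) = 583/3.
Orion's profit: (583/3 - 66)·(770/3) = 32938.8889.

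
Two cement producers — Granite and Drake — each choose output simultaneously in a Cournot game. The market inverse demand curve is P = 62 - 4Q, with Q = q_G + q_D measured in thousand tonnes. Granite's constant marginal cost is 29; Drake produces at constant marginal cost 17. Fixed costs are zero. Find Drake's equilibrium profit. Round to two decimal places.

Granite's profit: π_G = (62 - 4Q)q_G - (29q_G). Setting ∂π_G/∂q_G = 0: 33 - 8q_G - 4(q_D) = 0.
Drake's profit: π_D = (62 - 4Q)q_D - (17q_D). Setting ∂π_D/∂q_D = 0: 45 - 8q_D - 4(q_G) = 0.
Best responses: q_G = (33 - 4q_D)/8, q_D = (45 - 4q_G)/8.
Solving the pair: q_G = 7/4, q_D = 19/4.
Price P = 62 - 4·(13/2) = 36.
Drake's profit: (36 - 17)·(19/4) = 361/4.

90.25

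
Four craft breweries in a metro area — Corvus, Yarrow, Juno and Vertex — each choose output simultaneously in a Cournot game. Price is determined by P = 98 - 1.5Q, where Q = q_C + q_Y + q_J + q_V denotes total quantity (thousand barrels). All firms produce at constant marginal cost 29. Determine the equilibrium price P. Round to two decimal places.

A representative firm's profit is π_i = q_i(98 - 1.5Q) - 29q_i.
Setting ∂π_i/∂q_i = 0 with rivals' quantities fixed: 69 - 3q_i - (3/2)·Σ_{j≠i} q_j = 0.
By symmetry each firm produces the same amount; substituting Σ_{j≠i} q_j = 3q_i yields q_i = 69/(15/2) = 46/5.
Total output Q = 184/5, so price P = 98 - (3/2)·(184/5) = 214/5.

42.80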